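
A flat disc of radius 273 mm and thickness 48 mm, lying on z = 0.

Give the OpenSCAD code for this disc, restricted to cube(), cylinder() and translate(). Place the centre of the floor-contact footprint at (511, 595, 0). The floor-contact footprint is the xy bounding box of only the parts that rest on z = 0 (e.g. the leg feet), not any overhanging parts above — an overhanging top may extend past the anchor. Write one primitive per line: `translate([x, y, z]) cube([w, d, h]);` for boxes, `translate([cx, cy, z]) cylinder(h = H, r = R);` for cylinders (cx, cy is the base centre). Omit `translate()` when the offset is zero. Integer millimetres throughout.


translate([511, 595, 0]) cylinder(h = 48, r = 273);


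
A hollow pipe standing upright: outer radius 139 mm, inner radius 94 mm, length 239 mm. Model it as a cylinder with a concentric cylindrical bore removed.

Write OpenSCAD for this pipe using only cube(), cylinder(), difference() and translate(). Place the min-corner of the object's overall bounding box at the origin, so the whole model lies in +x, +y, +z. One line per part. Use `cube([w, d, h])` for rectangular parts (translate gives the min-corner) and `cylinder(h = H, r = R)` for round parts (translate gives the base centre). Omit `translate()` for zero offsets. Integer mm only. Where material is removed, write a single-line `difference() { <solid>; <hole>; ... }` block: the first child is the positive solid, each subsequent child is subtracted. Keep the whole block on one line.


difference() { translate([139, 139, 0]) cylinder(h = 239, r = 139); translate([139, 139, 0]) cylinder(h = 239, r = 94); }


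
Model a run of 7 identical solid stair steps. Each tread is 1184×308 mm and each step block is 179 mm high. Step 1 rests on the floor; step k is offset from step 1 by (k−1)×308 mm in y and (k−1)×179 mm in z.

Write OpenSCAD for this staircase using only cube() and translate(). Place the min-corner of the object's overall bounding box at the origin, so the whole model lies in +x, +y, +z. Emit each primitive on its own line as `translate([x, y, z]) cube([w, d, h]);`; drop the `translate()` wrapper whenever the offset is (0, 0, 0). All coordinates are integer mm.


cube([1184, 308, 179]);
translate([0, 308, 179]) cube([1184, 308, 179]);
translate([0, 616, 358]) cube([1184, 308, 179]);
translate([0, 924, 537]) cube([1184, 308, 179]);
translate([0, 1232, 716]) cube([1184, 308, 179]);
translate([0, 1540, 895]) cube([1184, 308, 179]);
translate([0, 1848, 1074]) cube([1184, 308, 179]);


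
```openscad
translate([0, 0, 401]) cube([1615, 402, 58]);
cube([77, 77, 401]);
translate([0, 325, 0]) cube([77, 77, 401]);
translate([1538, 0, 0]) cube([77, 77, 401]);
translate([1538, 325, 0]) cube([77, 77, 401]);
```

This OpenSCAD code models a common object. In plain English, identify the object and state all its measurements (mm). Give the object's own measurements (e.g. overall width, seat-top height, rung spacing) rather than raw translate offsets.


A long wooden bench with a 1615 mm (x) × 402 mm (y) seat, 58 mm thick, its top surface 459 mm above the floor. Four 77 mm square legs at the seat corners, flush with the edges, run from z = 0 to the seat underside.


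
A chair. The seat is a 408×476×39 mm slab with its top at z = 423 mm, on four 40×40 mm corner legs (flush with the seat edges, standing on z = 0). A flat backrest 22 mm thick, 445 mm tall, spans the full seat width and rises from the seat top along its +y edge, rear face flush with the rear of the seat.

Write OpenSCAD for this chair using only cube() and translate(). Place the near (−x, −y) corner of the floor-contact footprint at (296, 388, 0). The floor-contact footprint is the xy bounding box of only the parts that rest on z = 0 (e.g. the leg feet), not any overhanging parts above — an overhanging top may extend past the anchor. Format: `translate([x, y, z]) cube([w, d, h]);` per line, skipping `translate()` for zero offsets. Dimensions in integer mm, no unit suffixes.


translate([296, 388, 384]) cube([408, 476, 39]);
translate([296, 388, 0]) cube([40, 40, 384]);
translate([664, 388, 0]) cube([40, 40, 384]);
translate([296, 824, 0]) cube([40, 40, 384]);
translate([664, 824, 0]) cube([40, 40, 384]);
translate([296, 842, 423]) cube([408, 22, 445]);


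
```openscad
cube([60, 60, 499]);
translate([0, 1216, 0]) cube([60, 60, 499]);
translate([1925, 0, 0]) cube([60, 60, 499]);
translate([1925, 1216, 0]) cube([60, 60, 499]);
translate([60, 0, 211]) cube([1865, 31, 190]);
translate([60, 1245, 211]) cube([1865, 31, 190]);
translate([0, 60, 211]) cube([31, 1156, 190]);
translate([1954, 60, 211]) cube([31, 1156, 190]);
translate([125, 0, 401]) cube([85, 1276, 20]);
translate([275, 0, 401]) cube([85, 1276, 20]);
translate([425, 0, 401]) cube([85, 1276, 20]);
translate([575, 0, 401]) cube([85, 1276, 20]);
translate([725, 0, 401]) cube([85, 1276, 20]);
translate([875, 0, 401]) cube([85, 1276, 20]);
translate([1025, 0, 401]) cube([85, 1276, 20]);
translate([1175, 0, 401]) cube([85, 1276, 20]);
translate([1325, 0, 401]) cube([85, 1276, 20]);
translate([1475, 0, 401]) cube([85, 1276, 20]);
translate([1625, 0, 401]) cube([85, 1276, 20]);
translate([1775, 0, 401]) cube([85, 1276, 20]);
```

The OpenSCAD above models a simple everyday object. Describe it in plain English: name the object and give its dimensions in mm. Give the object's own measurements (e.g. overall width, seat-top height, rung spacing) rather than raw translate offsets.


A bed frame 1985 mm long (x) by 1276 mm wide (y). Four 60×60 mm corner posts, 499 mm tall, at the corners of the footprint. Four rails of 31 mm thickness and 190 mm height run between adjacent posts with their undersides at z = 211 mm, their outer faces flush with the outside of the frame (the two x-running rails run between the posts' inner faces; the two y-running rails run between the posts' inner faces). 12 slats, each 85 mm wide (x) and 20 mm thick, lie across the top of the two x-running rails, running the full 1276 mm width of the frame in y; along x they sit between the end posts with a 65 mm gap after the −x posts and between neighbouring slats and before the +x posts.


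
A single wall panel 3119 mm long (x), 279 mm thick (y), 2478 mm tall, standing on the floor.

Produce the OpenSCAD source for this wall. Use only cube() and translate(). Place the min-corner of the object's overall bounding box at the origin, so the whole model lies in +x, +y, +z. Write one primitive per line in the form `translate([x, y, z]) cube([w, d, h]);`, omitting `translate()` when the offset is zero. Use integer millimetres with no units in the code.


cube([3119, 279, 2478]);


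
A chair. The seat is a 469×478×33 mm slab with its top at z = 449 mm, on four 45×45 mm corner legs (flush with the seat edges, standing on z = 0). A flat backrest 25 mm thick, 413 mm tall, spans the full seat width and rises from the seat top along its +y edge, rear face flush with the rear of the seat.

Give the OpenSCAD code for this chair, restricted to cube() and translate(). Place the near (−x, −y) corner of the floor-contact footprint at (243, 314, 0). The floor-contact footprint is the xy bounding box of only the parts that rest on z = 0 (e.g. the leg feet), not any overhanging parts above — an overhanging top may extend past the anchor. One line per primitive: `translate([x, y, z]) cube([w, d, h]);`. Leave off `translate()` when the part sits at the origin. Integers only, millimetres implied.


// leg_h = 449 - 33 = 416
translate([243, 314, 416]) cube([469, 478, 33]);
translate([243, 314, 0]) cube([45, 45, 416]);
translate([667, 314, 0]) cube([45, 45, 416]);
translate([243, 747, 0]) cube([45, 45, 416]);
translate([667, 747, 0]) cube([45, 45, 416]);
translate([243, 767, 449]) cube([469, 25, 413]);


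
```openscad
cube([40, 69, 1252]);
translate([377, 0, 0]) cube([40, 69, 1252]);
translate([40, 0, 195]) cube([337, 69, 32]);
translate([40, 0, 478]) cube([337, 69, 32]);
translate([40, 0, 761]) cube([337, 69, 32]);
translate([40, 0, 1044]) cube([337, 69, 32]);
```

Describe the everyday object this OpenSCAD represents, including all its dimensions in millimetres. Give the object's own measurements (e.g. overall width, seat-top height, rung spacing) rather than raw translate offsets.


A straight ladder. Two 40×69 mm vertical rails, 1252 mm tall, stand 417 mm apart (outside-to-outside) with their front faces coplanar on the −y side. 4 rungs, each 69 mm deep and 32 mm tall, span between the inner faces of the rails, front faces flush with the rails. The lowest rung's underside is at z = 195 mm and rungs are spaced 283 mm apart (underside to underside).


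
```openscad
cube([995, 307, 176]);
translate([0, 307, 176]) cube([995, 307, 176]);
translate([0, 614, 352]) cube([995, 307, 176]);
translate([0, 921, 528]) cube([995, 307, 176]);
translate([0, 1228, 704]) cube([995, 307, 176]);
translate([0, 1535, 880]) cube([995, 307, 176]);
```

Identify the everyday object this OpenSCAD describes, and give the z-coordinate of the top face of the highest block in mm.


A staircase. The total rise is 1056 mm.

6 identical blocks, each offset up and back from the previous — a staircase. Each step is 176 mm tall and there are 6 of them, so the total rise is 6 × 176 = 1056 mm.


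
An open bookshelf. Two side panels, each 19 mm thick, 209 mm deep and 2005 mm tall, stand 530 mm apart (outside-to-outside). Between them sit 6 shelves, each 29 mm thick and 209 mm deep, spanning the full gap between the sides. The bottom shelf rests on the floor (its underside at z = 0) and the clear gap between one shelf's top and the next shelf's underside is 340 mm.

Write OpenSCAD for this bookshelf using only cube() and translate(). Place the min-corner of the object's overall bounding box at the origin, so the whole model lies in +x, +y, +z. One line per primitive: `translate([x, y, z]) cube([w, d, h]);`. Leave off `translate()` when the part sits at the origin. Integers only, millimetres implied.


cube([19, 209, 2005]);
translate([511, 0, 0]) cube([19, 209, 2005]);
translate([19, 0, 0]) cube([492, 209, 29]);
translate([19, 0, 369]) cube([492, 209, 29]);
translate([19, 0, 738]) cube([492, 209, 29]);
translate([19, 0, 1107]) cube([492, 209, 29]);
translate([19, 0, 1476]) cube([492, 209, 29]);
translate([19, 0, 1845]) cube([492, 209, 29]);


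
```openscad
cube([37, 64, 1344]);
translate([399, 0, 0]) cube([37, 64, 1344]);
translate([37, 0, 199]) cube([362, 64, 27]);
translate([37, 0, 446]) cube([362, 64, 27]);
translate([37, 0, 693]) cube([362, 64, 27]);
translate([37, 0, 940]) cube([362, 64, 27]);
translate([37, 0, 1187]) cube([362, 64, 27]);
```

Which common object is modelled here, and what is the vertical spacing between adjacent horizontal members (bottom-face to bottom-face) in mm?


A ladder. The rung spacing is 247 mm.

Two tall 37×64 posts with 5 short bars between them — a ladder. Adjacent rungs sit at z = 199 and z = 446, so the spacing is 446 − 199 = 247 mm.


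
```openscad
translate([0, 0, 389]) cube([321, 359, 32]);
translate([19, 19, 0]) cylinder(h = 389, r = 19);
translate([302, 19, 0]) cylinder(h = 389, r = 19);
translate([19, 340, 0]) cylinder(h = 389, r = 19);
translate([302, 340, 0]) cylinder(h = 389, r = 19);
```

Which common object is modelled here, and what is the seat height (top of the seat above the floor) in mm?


A stool. The seat height is 421 mm.

A 321×359×32 slab at z = 389 on four corner cylinders — a stool. The seat top is 389 + 32 = 421 mm.


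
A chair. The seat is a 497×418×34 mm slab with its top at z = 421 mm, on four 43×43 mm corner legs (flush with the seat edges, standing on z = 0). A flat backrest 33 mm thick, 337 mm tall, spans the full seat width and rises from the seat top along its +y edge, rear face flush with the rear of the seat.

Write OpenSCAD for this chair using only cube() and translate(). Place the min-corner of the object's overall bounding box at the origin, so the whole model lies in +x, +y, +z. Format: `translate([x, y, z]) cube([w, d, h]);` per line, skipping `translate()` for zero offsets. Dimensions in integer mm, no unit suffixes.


translate([0, 0, 387]) cube([497, 418, 34]);
cube([43, 43, 387]);
translate([454, 0, 0]) cube([43, 43, 387]);
translate([0, 375, 0]) cube([43, 43, 387]);
translate([454, 375, 0]) cube([43, 43, 387]);
translate([0, 385, 421]) cube([497, 33, 337]);


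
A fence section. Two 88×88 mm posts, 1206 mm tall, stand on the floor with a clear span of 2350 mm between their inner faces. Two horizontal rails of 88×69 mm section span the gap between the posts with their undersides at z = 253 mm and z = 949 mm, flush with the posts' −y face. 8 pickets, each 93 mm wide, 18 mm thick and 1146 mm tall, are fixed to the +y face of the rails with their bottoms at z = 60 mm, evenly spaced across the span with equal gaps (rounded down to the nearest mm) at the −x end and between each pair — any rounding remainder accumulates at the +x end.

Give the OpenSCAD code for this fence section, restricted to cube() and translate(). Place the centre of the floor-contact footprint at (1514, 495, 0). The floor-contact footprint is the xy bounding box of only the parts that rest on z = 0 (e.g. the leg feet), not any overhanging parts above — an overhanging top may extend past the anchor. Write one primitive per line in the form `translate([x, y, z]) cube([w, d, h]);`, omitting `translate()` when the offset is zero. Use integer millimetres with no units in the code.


translate([251, 451, 0]) cube([88, 88, 1206]);
translate([2689, 451, 0]) cube([88, 88, 1206]);
translate([339, 451, 253]) cube([2350, 88, 69]);
translate([339, 451, 949]) cube([2350, 88, 69]);
translate([517, 539, 60]) cube([93, 18, 1146]);
translate([788, 539, 60]) cube([93, 18, 1146]);
translate([1059, 539, 60]) cube([93, 18, 1146]);
translate([1330, 539, 60]) cube([93, 18, 1146]);
translate([1601, 539, 60]) cube([93, 18, 1146]);
translate([1872, 539, 60]) cube([93, 18, 1146]);
translate([2143, 539, 60]) cube([93, 18, 1146]);
translate([2414, 539, 60]) cube([93, 18, 1146]);


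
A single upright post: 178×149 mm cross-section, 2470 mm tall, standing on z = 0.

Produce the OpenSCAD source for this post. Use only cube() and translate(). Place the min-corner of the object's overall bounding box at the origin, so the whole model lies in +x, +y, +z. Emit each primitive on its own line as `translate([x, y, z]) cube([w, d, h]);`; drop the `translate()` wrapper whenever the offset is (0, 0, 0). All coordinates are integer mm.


cube([178, 149, 2470]);


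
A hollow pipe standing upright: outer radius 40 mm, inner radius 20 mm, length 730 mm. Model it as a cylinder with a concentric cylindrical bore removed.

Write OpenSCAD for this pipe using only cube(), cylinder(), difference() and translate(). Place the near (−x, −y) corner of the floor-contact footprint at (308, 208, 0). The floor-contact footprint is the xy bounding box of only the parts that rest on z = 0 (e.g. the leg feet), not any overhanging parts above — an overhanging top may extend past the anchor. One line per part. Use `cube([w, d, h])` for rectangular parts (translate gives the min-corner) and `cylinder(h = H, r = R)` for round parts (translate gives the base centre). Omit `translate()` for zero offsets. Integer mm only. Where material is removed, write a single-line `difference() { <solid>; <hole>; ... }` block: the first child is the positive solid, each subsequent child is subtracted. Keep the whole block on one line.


difference() { translate([348, 248, 0]) cylinder(h = 730, r = 40); translate([348, 248, 0]) cylinder(h = 730, r = 20); }


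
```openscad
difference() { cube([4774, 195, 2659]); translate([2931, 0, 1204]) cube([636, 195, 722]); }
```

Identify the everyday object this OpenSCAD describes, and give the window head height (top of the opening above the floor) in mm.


A wall with a window opening. The window head height is 1926 mm.

A wall with a rectangular opening subtracted — a window. Sill at z = 1204, opening 722 mm tall, so the head is at 1204 + 722 = 1926 mm.


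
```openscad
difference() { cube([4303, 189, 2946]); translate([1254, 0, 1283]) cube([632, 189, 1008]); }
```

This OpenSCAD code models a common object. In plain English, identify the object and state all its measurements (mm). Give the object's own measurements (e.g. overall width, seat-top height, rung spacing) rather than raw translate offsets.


A wall 4303 mm long (x), 189 mm thick (y), 2946 mm tall, with a rectangular window opening cut through it. The opening is 632 mm wide and 1008 mm tall; its sill is at z = 1283 mm and its near (−x) edge is 1254 mm from the wall's −x end. The opening passes through the full wall thickness.


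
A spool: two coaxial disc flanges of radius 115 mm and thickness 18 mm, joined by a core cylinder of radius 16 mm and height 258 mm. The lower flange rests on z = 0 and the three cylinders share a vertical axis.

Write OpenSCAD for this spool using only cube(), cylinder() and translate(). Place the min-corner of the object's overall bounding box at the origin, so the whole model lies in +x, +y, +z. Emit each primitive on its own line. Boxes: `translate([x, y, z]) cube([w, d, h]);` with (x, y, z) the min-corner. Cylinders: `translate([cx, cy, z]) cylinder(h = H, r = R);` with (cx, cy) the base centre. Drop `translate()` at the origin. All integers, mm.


translate([115, 115, 0]) cylinder(h = 18, r = 115);
translate([115, 115, 18]) cylinder(h = 258, r = 16);
translate([115, 115, 276]) cylinder(h = 18, r = 115);


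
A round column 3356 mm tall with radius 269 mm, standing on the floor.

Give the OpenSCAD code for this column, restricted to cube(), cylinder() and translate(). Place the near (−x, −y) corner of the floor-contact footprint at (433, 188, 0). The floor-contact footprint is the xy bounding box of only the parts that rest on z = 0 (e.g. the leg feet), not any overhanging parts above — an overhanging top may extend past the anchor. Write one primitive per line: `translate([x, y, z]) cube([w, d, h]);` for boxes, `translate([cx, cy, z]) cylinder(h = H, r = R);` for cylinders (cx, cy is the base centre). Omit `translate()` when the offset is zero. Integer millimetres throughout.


translate([702, 457, 0]) cylinder(h = 3356, r = 269);


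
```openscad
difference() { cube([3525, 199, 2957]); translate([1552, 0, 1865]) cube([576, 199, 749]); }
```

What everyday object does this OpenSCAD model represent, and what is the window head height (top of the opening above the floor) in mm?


A wall with a window opening. The window head height is 2614 mm.

A wall with a rectangular opening subtracted — a window. Sill at z = 1865, opening 749 mm tall, so the head is at 1865 + 749 = 2614 mm.


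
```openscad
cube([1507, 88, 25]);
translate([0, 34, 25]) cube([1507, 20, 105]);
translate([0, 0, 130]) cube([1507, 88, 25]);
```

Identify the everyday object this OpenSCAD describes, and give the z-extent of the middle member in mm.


An I-beam. The web height is 105 mm.

Two wide flanges with a thin centred web — an I-beam. Overall 155 mm minus two 25 mm flanges gives a web of 155 − 2·25 = 105 mm.


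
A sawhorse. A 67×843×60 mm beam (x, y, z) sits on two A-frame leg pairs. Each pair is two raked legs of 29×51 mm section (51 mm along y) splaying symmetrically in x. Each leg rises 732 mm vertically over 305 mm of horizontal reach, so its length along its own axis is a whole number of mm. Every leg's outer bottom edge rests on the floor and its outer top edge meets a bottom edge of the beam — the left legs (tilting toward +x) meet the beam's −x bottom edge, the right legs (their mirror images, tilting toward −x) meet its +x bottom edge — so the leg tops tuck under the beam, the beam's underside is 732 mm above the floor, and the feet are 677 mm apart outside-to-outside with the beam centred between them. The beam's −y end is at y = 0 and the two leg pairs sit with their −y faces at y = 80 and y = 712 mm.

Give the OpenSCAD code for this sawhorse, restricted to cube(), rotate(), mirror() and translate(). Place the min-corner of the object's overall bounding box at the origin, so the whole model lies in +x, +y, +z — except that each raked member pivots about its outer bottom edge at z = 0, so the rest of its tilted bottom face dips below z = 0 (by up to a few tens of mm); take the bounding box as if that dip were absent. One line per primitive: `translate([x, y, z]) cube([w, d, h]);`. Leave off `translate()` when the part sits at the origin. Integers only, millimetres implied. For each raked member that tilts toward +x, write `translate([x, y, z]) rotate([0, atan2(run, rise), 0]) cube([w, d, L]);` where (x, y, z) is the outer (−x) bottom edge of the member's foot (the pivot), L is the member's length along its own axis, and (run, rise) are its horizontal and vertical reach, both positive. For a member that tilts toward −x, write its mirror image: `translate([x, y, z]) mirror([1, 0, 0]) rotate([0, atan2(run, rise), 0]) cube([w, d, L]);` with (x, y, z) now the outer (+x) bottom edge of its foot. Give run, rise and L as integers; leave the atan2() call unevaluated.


// leg length = √(305² + 732²) = 793
// right-leg outer foot x = 2·305 + 67 = 677
// beam min-corner = (305, 0, 732)
translate([305, 0, 732]) cube([67, 843, 60]);
translate([0, 80, 0]) rotate([0, atan2(305, 732), 0]) cube([29, 51, 793]);
translate([677, 80, 0]) mirror([1, 0, 0]) rotate([0, atan2(305, 732), 0]) cube([29, 51, 793]);
translate([0, 712, 0]) rotate([0, atan2(305, 732), 0]) cube([29, 51, 793]);
translate([677, 712, 0]) mirror([1, 0, 0]) rotate([0, atan2(305, 732), 0]) cube([29, 51, 793]);


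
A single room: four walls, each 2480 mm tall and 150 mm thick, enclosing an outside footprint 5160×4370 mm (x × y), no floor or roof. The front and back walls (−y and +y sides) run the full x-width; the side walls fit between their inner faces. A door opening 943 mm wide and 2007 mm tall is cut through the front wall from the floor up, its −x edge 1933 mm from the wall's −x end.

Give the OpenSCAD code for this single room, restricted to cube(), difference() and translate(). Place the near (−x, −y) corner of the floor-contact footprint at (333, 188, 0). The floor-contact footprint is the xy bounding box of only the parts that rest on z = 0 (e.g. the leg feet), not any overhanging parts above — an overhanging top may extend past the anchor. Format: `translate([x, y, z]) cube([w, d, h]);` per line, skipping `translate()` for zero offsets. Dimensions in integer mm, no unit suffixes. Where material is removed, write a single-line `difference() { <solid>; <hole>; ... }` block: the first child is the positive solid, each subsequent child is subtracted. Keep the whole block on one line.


difference() { translate([333, 188, 0]) cube([5160, 150, 2480]); translate([2266, 188, 0]) cube([943, 150, 2007]); }
translate([333, 4408, 0]) cube([5160, 150, 2480]);
translate([333, 338, 0]) cube([150, 4070, 2480]);
translate([5343, 338, 0]) cube([150, 4070, 2480]);


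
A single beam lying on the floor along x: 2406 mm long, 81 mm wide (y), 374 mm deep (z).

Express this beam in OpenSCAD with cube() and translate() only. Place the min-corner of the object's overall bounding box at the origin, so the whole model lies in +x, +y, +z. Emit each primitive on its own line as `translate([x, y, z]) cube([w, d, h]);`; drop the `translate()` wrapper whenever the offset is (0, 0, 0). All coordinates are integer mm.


cube([2406, 81, 374]);


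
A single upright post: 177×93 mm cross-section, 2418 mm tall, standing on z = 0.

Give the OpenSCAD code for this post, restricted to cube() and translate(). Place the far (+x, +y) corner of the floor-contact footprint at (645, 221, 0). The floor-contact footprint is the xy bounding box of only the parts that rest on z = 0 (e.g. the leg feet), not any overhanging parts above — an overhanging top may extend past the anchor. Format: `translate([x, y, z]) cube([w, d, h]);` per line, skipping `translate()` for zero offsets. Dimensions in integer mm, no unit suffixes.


translate([468, 128, 0]) cube([177, 93, 2418]);


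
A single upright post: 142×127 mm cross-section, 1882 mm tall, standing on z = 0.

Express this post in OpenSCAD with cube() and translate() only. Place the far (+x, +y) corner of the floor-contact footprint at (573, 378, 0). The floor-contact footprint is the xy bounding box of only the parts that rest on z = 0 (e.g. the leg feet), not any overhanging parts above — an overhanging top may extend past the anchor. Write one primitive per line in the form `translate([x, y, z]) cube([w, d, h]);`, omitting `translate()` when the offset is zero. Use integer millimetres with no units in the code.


translate([431, 251, 0]) cube([142, 127, 1882]);


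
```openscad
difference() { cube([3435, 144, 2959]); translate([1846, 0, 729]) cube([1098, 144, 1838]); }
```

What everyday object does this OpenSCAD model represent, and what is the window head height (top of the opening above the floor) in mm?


A wall with a window opening. The window head height is 2567 mm.

A wall with a rectangular opening subtracted — a window. Sill at z = 729, opening 1838 mm tall, so the head is at 729 + 1838 = 2567 mm.


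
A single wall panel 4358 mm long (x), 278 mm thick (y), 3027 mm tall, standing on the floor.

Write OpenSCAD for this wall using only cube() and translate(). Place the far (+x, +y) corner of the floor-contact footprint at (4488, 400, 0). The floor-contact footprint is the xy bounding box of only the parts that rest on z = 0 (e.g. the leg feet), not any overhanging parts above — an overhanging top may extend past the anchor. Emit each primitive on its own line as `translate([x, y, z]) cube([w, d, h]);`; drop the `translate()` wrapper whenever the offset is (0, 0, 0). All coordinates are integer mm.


translate([130, 122, 0]) cube([4358, 278, 3027]);


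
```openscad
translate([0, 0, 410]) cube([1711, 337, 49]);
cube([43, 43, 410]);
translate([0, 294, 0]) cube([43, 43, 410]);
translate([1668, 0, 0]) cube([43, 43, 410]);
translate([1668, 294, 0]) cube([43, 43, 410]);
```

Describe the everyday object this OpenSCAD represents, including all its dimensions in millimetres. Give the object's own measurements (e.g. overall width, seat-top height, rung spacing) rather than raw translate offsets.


A long wooden bench with a 1711 mm (x) × 337 mm (y) seat, 49 mm thick, its top surface 459 mm above the floor. Four 43 mm square legs at the seat corners, flush with the edges, run from z = 0 to the seat underside.


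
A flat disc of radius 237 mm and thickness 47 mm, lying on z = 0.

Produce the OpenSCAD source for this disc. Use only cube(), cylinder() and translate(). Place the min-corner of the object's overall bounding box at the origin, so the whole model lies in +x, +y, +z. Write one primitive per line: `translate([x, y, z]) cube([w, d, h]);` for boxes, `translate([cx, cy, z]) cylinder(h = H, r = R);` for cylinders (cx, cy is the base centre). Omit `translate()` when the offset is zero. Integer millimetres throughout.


translate([237, 237, 0]) cylinder(h = 47, r = 237);


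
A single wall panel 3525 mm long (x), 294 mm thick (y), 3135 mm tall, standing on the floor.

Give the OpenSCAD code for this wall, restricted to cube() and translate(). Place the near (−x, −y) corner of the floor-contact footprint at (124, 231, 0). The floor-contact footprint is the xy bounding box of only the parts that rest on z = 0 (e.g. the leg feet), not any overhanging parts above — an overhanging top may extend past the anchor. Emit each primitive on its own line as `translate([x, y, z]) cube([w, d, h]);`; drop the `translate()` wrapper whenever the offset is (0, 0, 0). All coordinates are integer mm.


translate([124, 231, 0]) cube([3525, 294, 3135]);


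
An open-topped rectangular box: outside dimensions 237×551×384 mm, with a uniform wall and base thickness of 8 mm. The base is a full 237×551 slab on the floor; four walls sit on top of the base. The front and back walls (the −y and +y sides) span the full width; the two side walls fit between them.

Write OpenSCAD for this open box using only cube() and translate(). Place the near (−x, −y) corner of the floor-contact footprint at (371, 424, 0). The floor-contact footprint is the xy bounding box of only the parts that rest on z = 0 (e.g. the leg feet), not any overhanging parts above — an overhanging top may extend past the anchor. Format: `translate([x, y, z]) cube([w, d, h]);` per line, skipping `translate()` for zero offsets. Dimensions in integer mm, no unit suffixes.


translate([371, 424, 0]) cube([237, 551, 8]);
translate([371, 424, 8]) cube([237, 8, 376]);
translate([371, 967, 8]) cube([237, 8, 376]);
translate([371, 432, 8]) cube([8, 535, 376]);
translate([600, 432, 8]) cube([8, 535, 376]);


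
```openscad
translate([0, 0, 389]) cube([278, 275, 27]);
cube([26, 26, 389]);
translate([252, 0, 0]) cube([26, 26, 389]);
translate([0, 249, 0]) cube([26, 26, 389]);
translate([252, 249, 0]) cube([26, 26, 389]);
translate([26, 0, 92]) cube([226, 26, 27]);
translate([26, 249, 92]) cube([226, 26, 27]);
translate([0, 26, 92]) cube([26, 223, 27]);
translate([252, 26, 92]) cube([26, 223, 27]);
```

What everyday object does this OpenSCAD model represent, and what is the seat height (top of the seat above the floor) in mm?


A stool. The seat height is 416 mm.

A 278×275×27 slab at z = 389 on four corner posts — a stool. The seat top is 389 + 27 = 416 mm.


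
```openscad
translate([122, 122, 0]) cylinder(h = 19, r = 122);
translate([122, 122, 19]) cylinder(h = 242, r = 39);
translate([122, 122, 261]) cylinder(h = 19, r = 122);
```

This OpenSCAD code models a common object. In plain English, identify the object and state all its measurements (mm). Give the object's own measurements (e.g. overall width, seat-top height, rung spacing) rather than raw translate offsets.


A spool: two coaxial disc flanges of radius 122 mm and thickness 19 mm, joined by a core cylinder of radius 39 mm and height 242 mm. The lower flange rests on z = 0 and the three cylinders share a vertical axis.


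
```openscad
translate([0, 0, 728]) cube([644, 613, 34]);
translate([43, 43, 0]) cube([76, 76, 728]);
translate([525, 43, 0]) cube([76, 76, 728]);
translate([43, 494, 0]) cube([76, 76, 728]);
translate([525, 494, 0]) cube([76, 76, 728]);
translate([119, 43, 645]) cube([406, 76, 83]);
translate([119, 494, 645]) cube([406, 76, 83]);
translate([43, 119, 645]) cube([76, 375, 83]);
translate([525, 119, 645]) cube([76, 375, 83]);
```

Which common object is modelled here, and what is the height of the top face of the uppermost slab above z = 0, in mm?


A table. The table height is 762 mm.

A 644×613×34 slab sits at z = 728 on four 76 mm square posts — a table. The top surface is at 728 + 34 = 762 mm.


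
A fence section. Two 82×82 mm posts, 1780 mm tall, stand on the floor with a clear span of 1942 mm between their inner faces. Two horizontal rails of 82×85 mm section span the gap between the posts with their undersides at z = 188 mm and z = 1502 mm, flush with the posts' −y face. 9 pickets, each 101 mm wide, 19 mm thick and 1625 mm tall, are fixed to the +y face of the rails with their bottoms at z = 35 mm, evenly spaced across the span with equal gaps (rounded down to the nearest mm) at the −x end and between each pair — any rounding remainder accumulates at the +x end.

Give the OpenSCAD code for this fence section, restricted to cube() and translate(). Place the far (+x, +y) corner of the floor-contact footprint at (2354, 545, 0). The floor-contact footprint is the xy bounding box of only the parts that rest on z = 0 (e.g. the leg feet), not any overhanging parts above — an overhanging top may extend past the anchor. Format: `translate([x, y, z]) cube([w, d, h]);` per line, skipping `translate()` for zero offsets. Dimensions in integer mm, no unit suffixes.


translate([248, 463, 0]) cube([82, 82, 1780]);
translate([2272, 463, 0]) cube([82, 82, 1780]);
translate([330, 463, 188]) cube([1942, 82, 85]);
translate([330, 463, 1502]) cube([1942, 82, 85]);
translate([433, 545, 35]) cube([101, 19, 1625]);
translate([637, 545, 35]) cube([101, 19, 1625]);
translate([841, 545, 35]) cube([101, 19, 1625]);
translate([1045, 545, 35]) cube([101, 19, 1625]);
translate([1249, 545, 35]) cube([101, 19, 1625]);
translate([1453, 545, 35]) cube([101, 19, 1625]);
translate([1657, 545, 35]) cube([101, 19, 1625]);
translate([1861, 545, 35]) cube([101, 19, 1625]);
translate([2065, 545, 35]) cube([101, 19, 1625]);


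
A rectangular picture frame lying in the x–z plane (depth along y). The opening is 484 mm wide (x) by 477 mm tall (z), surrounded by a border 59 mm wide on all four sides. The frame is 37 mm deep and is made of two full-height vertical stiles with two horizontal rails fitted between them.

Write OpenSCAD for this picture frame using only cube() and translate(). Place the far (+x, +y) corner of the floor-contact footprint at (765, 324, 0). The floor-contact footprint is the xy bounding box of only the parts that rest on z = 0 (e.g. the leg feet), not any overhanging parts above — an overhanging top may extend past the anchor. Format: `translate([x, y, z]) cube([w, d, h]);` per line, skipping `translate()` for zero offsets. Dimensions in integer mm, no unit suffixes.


translate([163, 287, 0]) cube([59, 37, 595]);
translate([706, 287, 0]) cube([59, 37, 595]);
translate([222, 287, 0]) cube([484, 37, 59]);
translate([222, 287, 536]) cube([484, 37, 59]);


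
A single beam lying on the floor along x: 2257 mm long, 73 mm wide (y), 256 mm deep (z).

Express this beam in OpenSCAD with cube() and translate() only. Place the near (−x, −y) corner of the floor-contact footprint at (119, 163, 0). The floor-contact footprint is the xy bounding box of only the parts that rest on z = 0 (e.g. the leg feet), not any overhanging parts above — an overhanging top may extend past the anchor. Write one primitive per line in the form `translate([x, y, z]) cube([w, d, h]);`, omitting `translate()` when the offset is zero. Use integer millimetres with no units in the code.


translate([119, 163, 0]) cube([2257, 73, 256]);


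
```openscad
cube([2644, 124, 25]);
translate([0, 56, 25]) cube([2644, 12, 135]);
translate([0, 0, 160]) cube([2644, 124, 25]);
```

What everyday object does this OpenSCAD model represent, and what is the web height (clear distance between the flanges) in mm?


An I-beam. The web height is 135 mm.

Two wide flanges with a thin centred web — an I-beam. Overall 185 mm minus two 25 mm flanges gives a web of 185 − 2·25 = 135 mm.


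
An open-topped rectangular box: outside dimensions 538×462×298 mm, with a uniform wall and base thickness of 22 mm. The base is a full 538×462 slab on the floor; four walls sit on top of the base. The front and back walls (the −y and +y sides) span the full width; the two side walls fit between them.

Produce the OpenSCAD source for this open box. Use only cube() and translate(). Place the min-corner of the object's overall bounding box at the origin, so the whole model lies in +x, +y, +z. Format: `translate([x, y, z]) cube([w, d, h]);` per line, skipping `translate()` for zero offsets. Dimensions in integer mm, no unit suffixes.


cube([538, 462, 22]);
translate([0, 0, 22]) cube([538, 22, 276]);
translate([0, 440, 22]) cube([538, 22, 276]);
translate([0, 22, 22]) cube([22, 418, 276]);
translate([516, 22, 22]) cube([22, 418, 276]);


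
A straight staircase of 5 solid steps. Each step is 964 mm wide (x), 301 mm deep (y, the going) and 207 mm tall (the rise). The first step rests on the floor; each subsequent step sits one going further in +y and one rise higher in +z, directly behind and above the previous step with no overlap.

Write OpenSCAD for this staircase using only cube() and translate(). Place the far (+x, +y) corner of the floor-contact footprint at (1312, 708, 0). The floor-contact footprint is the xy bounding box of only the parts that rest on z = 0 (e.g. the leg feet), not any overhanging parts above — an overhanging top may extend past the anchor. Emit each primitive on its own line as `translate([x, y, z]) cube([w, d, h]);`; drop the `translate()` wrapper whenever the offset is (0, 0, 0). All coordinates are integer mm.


translate([348, 407, 0]) cube([964, 301, 207]);
translate([348, 708, 207]) cube([964, 301, 207]);
translate([348, 1009, 414]) cube([964, 301, 207]);
translate([348, 1310, 621]) cube([964, 301, 207]);
translate([348, 1611, 828]) cube([964, 301, 207]);


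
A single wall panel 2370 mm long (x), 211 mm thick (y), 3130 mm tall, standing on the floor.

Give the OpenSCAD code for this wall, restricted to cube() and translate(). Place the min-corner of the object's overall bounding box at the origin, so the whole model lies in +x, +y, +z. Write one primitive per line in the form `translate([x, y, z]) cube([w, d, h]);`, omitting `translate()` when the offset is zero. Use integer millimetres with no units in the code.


cube([2370, 211, 3130]);


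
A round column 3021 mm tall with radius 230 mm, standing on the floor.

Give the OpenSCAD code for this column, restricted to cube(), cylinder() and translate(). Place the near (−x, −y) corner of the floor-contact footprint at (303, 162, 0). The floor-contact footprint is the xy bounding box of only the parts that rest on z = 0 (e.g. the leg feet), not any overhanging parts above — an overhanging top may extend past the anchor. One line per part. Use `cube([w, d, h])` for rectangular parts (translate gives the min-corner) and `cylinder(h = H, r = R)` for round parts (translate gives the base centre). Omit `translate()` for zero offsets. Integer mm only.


translate([533, 392, 0]) cylinder(h = 3021, r = 230);


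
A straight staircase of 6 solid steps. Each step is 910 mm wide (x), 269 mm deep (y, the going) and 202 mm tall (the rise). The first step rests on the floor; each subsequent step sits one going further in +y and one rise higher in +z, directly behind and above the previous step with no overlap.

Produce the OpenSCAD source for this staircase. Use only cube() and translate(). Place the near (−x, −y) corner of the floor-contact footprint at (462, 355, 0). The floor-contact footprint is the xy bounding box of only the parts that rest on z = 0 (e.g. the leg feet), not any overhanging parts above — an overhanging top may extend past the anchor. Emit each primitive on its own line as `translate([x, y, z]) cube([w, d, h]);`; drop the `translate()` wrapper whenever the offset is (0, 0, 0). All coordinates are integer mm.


translate([462, 355, 0]) cube([910, 269, 202]);
translate([462, 624, 202]) cube([910, 269, 202]);
translate([462, 893, 404]) cube([910, 269, 202]);
translate([462, 1162, 606]) cube([910, 269, 202]);
translate([462, 1431, 808]) cube([910, 269, 202]);
translate([462, 1700, 1010]) cube([910, 269, 202]);


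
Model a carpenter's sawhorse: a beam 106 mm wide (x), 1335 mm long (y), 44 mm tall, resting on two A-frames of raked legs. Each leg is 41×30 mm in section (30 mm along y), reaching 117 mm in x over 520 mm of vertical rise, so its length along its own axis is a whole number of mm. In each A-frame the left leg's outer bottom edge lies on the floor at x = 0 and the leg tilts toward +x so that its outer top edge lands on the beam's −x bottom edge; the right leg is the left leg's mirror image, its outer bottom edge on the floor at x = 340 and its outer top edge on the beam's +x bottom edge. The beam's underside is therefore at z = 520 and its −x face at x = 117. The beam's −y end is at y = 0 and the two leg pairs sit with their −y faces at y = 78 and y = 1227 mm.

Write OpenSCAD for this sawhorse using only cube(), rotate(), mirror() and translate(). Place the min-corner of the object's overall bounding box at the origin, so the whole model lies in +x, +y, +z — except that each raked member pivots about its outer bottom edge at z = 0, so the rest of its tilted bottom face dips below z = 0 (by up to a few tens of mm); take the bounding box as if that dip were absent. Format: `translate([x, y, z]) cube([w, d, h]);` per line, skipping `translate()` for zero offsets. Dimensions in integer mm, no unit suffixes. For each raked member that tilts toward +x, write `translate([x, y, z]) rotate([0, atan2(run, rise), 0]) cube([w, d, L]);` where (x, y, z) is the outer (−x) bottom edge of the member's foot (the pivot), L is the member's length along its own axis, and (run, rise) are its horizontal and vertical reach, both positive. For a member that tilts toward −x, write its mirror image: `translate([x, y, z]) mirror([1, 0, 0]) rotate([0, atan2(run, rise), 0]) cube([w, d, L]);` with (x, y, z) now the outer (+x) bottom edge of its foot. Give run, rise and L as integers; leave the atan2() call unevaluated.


translate([117, 0, 520]) cube([106, 1335, 44]);
translate([0, 78, 0]) rotate([0, atan2(117, 520), 0]) cube([41, 30, 533]);
translate([340, 78, 0]) mirror([1, 0, 0]) rotate([0, atan2(117, 520), 0]) cube([41, 30, 533]);
translate([0, 1227, 0]) rotate([0, atan2(117, 520), 0]) cube([41, 30, 533]);
translate([340, 1227, 0]) mirror([1, 0, 0]) rotate([0, atan2(117, 520), 0]) cube([41, 30, 533]);
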